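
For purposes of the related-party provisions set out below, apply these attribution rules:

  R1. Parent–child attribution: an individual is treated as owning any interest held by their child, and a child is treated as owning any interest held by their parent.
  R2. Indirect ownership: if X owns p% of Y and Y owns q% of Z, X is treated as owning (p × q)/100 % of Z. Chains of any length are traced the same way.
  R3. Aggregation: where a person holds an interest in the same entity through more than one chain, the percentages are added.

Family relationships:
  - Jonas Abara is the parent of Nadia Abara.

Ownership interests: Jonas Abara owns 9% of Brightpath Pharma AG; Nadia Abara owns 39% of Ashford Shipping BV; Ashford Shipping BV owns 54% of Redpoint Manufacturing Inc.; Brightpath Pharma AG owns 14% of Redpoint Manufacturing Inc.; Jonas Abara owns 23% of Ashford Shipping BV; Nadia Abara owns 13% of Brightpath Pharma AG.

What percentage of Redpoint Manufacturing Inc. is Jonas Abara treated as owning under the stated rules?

36.56%

By parent–child attribution (R1), Jonas Abara is treated as also owning Nadia Abara's interest in Brightpath Pharma AG, giving 9% + 13% = 22%.
By parent–child attribution (R1), Jonas Abara is treated as also owning Nadia Abara's interest in Ashford Shipping BV, giving 23% + 39% = 62%.
Chain via Brightpath Pharma AG (R2): 22% × 14% = 3.08% of Redpoint Manufacturing Inc.
Chain via Ashford Shipping BV (R2): 62% × 54% = 33.48% of Redpoint Manufacturing Inc.
Aggregating (R3): 3.08% + 33.48% = 36.56%.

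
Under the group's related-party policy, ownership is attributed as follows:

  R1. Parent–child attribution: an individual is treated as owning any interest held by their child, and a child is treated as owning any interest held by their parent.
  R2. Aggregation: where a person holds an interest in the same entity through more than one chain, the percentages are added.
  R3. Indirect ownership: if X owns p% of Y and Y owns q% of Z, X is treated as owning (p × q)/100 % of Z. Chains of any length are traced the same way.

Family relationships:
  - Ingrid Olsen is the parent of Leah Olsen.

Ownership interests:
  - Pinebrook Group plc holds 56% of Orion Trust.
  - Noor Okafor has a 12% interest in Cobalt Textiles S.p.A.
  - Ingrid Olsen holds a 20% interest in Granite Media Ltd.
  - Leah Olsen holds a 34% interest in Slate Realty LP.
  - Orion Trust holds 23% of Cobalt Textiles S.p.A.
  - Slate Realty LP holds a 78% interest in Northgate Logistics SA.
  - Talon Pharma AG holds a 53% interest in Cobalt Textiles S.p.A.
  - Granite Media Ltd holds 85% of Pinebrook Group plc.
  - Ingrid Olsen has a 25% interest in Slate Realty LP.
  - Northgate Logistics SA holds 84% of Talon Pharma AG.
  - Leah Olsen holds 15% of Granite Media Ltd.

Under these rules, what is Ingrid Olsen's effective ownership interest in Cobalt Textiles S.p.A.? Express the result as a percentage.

By parent–child attribution (R1), Ingrid Olsen is treated as also owning Leah Olsen's interest in Slate Realty LP, giving 25% + 34% = 59%.
By parent–child attribution (R1), Ingrid Olsen is treated as also owning Leah Olsen's interest in Granite Media Ltd, giving 20% + 15% = 35%.
Chain via Slate Realty LP → Northgate Logistics SA → Talon Pharma AG (R3): 59% × 78% × 84% × 53% = 20.488104% of Cobalt Textiles S.p.A.
Chain via Granite Media Ltd → Pinebrook Group plc → Orion Trust (R3): 35% × 85% × 56% × 23% = 3.8318% of Cobalt Textiles S.p.A.
Aggregating (R2): 20.488104% + 3.8318% = 24.319904%.

24.319904%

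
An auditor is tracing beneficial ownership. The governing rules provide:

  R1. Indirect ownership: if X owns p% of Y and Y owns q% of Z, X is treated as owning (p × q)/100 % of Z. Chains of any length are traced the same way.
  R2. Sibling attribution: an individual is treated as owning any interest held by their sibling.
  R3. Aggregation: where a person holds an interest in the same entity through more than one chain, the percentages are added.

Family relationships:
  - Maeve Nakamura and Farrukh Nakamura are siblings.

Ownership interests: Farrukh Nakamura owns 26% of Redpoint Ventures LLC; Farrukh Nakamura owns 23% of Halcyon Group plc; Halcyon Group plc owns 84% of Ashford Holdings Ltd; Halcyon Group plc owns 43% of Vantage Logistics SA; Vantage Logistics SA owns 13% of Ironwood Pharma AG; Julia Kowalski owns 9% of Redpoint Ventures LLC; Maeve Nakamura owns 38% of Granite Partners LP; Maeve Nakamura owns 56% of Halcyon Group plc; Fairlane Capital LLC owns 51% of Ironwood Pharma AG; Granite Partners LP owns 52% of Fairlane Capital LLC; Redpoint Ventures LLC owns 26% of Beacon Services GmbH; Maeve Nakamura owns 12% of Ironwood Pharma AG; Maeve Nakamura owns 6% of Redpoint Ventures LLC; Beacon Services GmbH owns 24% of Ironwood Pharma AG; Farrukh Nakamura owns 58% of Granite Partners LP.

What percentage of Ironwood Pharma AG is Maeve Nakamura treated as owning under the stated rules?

43.8721%

By sibling attribution (R2), Maeve Nakamura is treated as also owning Farrukh Nakamura's interest in Granite Partners LP, giving 38% + 58% = 96%.
By sibling attribution (R2), Maeve Nakamura is treated as also owning Farrukh Nakamura's interest in Halcyon Group plc, giving 56% + 23% = 79%.
By sibling attribution (R2), Maeve Nakamura is treated as also owning Farrukh Nakamura's interest in Redpoint Ventures LLC, giving 6% + 26% = 32%.
Chain via Granite Partners LP → Fairlane Capital LLC (R1): 96% × 52% × 51% = 25.4592% of Ironwood Pharma AG.
Chain via Halcyon Group plc → Vantage Logistics SA (R1): 79% × 43% × 13% = 4.4161% of Ironwood Pharma AG.
Chain via Redpoint Ventures LLC → Beacon Services GmbH (R1): 32% × 26% × 24% = 1.9968% of Ironwood Pharma AG.
Direct interest in Ironwood Pharma AG: 12%.
Aggregating (R3): 25.4592% + 4.4161% + 1.9968% + 12% = 43.8721%.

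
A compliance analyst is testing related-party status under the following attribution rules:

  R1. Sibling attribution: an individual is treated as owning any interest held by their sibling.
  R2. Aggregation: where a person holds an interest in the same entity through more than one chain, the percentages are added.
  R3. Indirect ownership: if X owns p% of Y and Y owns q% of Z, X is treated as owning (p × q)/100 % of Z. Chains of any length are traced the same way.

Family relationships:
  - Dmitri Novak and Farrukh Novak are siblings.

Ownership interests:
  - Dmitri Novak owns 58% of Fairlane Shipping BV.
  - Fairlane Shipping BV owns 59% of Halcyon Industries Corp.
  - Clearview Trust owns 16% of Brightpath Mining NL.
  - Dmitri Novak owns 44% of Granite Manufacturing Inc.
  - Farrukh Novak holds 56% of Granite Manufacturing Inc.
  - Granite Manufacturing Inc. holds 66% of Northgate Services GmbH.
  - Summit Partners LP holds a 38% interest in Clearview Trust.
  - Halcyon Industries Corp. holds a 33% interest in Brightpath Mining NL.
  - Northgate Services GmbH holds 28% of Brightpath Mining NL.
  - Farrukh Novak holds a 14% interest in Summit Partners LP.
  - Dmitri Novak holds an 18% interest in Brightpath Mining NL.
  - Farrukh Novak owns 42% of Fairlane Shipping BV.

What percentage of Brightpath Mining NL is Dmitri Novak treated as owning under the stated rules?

56.8012%

By sibling attribution (R1), Dmitri Novak is treated as also owning Farrukh Novak's interest in Granite Manufacturing Inc, giving 44% + 56% = 100%.
By sibling attribution (R1), Dmitri Novak is treated as also owning Farrukh Novak's interest in Fairlane Shipping BV, giving 58% + 42% = 100%.
By sibling attribution (R1), Dmitri Novak is treated as owning Farrukh Novak's 14% interest in Summit Partners LP.
Chain via Granite Manufacturing Inc. → Northgate Services GmbH (R3): 100% × 66% × 28% = 18.48% of Brightpath Mining NL.
Chain via Fairlane Shipping BV → Halcyon Industries Corp. (R3): 100% × 59% × 33% = 19.47% of Brightpath Mining NL.
Direct interest in Brightpath Mining NL: 18%.
Chain via Summit Partners LP → Clearview Trust (R3): 14% × 38% × 16% = 0.8512% of Brightpath Mining NL.
Aggregating (R2): 18.48% + 19.47% + 18% + 0.8512% = 56.8012%.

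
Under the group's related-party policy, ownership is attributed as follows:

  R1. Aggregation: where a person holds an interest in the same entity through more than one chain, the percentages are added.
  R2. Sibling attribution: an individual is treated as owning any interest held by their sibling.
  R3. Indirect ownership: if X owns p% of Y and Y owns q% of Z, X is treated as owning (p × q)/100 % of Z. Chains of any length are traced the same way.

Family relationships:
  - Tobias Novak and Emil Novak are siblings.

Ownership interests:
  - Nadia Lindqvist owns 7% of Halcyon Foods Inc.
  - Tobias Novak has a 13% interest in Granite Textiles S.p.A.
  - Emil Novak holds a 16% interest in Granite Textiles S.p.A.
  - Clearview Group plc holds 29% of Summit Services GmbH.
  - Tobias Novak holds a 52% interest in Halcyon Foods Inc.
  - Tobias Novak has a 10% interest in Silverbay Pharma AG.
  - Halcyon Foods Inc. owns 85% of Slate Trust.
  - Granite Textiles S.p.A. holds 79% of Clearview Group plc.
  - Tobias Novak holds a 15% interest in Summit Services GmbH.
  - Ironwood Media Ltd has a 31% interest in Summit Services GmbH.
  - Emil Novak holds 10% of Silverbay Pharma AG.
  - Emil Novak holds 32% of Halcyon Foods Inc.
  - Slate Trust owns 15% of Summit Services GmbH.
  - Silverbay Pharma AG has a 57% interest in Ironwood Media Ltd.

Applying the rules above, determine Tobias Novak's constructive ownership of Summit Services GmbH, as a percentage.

35.8879%

By sibling attribution (R2), Tobias Novak is treated as also owning Emil Novak's interest in Granite Textiles S.p.A, giving 13% + 16% = 29%.
By sibling attribution (R2), Tobias Novak is treated as also owning Emil Novak's interest in Halcyon Foods Inc, giving 52% + 32% = 84%.
By sibling attribution (R2), Tobias Novak is treated as also owning Emil Novak's interest in Silverbay Pharma AG, giving 10% + 10% = 20%.
Chain via Granite Textiles S.p.A. → Clearview Group plc (R3): 29% × 79% × 29% = 6.6439% of Summit Services GmbH.
Chain via Halcyon Foods Inc. → Slate Trust (R3): 84% × 85% × 15% = 10.71% of Summit Services GmbH.
Chain via Silverbay Pharma AG → Ironwood Media Ltd (R3): 20% × 57% × 31% = 3.534% of Summit Services GmbH.
Direct interest in Summit Services GmbH: 15%.
Aggregating (R1): 6.6439% + 10.71% + 3.534% + 15% = 35.8879%.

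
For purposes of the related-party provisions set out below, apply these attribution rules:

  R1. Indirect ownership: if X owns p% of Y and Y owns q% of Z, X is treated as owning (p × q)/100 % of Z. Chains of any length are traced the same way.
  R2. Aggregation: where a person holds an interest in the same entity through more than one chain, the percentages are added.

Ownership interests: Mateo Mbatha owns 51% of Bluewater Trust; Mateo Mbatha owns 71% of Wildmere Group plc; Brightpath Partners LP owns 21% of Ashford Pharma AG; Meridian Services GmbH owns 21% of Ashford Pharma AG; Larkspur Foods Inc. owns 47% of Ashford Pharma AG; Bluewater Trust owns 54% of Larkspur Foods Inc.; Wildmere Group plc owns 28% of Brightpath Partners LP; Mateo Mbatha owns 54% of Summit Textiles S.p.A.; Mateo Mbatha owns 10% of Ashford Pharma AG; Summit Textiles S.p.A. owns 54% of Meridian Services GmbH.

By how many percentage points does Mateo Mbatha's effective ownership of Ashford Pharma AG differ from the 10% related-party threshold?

Chain via Wildmere Group plc → Brightpath Partners LP (R1): 71% × 28% × 21% = 4.1748% of Ashford Pharma AG.
Chain via Summit Textiles S.p.A. → Meridian Services GmbH (R1): 54% × 54% × 21% = 6.1236% of Ashford Pharma AG.
Chain via Bluewater Trust → Larkspur Foods Inc. (R1): 51% × 54% × 47% = 12.9438% of Ashford Pharma AG.
Direct interest in Ashford Pharma AG: 10%.
Aggregating (R2): 4.1748% + 6.1236% + 12.9438% + 10% = 33.2422%.
33.2422% exceeds the 10% threshold by 23.2422 percentage points.

23.2422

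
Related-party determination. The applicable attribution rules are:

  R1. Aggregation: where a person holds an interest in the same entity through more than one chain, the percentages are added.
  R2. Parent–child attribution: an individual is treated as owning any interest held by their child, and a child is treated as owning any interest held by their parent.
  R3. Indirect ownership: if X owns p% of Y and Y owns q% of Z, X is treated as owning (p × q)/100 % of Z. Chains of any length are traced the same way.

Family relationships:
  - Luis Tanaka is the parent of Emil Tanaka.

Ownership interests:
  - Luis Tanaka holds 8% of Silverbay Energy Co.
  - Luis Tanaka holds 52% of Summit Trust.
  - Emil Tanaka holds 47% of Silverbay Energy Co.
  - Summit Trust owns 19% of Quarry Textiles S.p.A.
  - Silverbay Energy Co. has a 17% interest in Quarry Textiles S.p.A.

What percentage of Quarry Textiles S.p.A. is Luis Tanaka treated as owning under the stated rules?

19.23%

By parent–child attribution (R2), Luis Tanaka is treated as also owning Emil Tanaka's interest in Silverbay Energy Co, giving 8% + 47% = 55%.
Chain via Silverbay Energy Co. (R3): 55% × 17% = 9.35% of Quarry Textiles S.p.A.
Chain via Summit Trust (R3): 52% × 19% = 9.88% of Quarry Textiles S.p.A.
Aggregating (R1): 9.35% + 9.88% = 19.23%.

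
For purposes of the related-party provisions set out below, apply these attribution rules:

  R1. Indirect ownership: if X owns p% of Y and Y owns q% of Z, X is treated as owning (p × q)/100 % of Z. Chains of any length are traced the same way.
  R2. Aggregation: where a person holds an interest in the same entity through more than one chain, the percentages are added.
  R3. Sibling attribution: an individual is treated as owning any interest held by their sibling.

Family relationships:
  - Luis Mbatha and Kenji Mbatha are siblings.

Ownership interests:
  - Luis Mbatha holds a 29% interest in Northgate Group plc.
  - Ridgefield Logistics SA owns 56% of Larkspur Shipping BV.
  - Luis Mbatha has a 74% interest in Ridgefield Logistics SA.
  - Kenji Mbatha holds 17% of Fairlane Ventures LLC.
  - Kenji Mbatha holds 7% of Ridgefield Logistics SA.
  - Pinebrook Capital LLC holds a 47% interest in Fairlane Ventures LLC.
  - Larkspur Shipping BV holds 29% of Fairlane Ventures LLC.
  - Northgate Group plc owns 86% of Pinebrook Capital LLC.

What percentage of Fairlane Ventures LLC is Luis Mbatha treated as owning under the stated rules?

By sibling attribution (R3), Luis Mbatha is treated as also owning Kenji Mbatha's interest in Ridgefield Logistics SA, giving 74% + 7% = 81%.
By sibling attribution (R3), Luis Mbatha is treated as owning Kenji Mbatha's 17% interest in Fairlane Ventures LLC.
Chain via Ridgefield Logistics SA → Larkspur Shipping BV (R1): 81% × 56% × 29% = 13.1544% of Fairlane Ventures LLC.
Chain via Northgate Group plc → Pinebrook Capital LLC (R1): 29% × 86% × 47% = 11.7218% of Fairlane Ventures LLC.
Direct interest in Fairlane Ventures LLC: 17%.
Aggregating (R2): 13.1544% + 11.7218% + 17% = 41.8762%.

41.8762%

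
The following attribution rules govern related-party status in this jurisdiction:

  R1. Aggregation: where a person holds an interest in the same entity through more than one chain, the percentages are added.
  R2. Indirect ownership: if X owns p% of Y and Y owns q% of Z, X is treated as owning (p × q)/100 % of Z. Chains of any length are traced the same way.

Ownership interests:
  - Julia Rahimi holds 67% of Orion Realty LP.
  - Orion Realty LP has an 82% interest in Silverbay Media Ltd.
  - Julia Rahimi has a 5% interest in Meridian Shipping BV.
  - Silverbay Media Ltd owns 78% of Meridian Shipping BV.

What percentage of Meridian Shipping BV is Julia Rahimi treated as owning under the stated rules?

47.8532%

Chain via Orion Realty LP → Silverbay Media Ltd (R2): 67% × 82% × 78% = 42.8532% of Meridian Shipping BV.
Direct interest in Meridian Shipping BV: 5%.
Aggregating (R1): 42.8532% + 5% = 47.8532%.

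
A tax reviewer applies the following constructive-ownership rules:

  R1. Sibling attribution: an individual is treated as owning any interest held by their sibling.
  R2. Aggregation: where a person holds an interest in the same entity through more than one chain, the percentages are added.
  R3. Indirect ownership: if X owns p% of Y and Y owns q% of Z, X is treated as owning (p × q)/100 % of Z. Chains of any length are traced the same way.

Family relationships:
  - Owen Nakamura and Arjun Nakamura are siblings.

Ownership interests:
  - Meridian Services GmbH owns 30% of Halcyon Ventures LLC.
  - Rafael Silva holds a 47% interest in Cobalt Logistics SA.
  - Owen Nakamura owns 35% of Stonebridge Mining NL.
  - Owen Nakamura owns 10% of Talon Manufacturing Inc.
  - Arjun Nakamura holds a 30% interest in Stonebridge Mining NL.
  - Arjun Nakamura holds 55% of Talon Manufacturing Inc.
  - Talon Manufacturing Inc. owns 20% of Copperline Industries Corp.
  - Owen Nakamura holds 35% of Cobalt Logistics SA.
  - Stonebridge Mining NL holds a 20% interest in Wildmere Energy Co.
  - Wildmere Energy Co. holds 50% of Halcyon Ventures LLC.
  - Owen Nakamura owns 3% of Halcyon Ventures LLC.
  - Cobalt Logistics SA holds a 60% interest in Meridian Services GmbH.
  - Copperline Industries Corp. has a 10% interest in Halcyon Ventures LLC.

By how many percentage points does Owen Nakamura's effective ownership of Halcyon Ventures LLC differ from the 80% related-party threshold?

62.9

By sibling attribution (R1), Owen Nakamura is treated as also owning Arjun Nakamura's interest in Talon Manufacturing Inc, giving 10% + 55% = 65%.
By sibling attribution (R1), Owen Nakamura is treated as also owning Arjun Nakamura's interest in Stonebridge Mining NL, giving 35% + 30% = 65%.
Chain via Talon Manufacturing Inc. → Copperline Industries Corp. (R3): 65% × 20% × 10% = 1.3% of Halcyon Ventures LLC.
Chain via Stonebridge Mining NL → Wildmere Energy Co. (R3): 65% × 20% × 50% = 6.5% of Halcyon Ventures LLC.
Chain via Cobalt Logistics SA → Meridian Services GmbH (R3): 35% × 60% × 30% = 6.3% of Halcyon Ventures LLC.
Direct interest in Halcyon Ventures LLC: 3%.
Aggregating (R2): 1.3% + 6.5% + 6.3% + 3% = 17.1%.
17.1% falls short of the 80% threshold by 62.9 percentage points.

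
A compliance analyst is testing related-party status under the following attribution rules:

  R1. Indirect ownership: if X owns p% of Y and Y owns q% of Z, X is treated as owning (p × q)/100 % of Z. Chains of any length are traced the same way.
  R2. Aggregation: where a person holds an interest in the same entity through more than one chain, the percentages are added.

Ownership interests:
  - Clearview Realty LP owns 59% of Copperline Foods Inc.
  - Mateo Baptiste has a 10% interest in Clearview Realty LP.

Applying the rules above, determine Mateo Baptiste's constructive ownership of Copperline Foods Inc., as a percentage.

Chain via Clearview Realty LP (R1): 10% × 59% = 5.9% of Copperline Foods Inc.

5.9%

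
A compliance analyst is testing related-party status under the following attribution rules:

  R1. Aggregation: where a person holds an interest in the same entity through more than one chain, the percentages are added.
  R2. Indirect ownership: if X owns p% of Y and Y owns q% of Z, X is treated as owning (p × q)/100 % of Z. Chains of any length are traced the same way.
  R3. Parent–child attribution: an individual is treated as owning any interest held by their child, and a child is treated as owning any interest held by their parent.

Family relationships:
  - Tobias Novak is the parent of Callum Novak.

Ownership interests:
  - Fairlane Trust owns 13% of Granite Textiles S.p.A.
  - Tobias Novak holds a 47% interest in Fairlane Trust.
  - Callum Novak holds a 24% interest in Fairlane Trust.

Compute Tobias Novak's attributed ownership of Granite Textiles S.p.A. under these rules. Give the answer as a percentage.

9.23%

By parent–child attribution (R3), Tobias Novak is treated as also owning Callum Novak's interest in Fairlane Trust, giving 47% + 24% = 71%.
Chain via Fairlane Trust (R2): 71% × 13% = 9.23% of Granite Textiles S.p.A.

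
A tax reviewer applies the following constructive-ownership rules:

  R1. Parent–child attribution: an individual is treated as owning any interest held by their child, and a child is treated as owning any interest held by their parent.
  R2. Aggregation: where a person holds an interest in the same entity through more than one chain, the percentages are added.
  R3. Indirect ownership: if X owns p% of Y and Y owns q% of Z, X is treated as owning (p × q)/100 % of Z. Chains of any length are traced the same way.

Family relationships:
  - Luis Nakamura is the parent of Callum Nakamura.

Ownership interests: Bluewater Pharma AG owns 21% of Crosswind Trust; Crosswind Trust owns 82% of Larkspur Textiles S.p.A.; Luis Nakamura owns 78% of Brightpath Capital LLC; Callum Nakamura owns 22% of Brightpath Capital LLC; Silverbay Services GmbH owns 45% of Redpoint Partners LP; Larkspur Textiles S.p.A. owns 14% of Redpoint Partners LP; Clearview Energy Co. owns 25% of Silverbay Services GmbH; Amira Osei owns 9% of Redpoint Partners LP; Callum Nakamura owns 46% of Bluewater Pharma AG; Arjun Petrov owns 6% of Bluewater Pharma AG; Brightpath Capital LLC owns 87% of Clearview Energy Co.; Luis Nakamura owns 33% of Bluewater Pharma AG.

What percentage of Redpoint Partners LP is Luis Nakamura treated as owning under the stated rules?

By parent–child attribution (R1), Luis Nakamura is treated as also owning Callum Nakamura's interest in Brightpath Capital LLC, giving 78% + 22% = 100%.
By parent–child attribution (R1), Luis Nakamura is treated as also owning Callum Nakamura's interest in Bluewater Pharma AG, giving 33% + 46% = 79%.
Chain via Brightpath Capital LLC → Clearview Energy Co. → Silverbay Services GmbH (R3): 100% × 87% × 25% × 45% = 9.7875% of Redpoint Partners LP.
Chain via Bluewater Pharma AG → Crosswind Trust → Larkspur Textiles S.p.A. (R3): 79% × 21% × 82% × 14% = 1.904532% of Redpoint Partners LP.
Aggregating (R2): 9.7875% + 1.904532% = 11.692032%.

11.692032%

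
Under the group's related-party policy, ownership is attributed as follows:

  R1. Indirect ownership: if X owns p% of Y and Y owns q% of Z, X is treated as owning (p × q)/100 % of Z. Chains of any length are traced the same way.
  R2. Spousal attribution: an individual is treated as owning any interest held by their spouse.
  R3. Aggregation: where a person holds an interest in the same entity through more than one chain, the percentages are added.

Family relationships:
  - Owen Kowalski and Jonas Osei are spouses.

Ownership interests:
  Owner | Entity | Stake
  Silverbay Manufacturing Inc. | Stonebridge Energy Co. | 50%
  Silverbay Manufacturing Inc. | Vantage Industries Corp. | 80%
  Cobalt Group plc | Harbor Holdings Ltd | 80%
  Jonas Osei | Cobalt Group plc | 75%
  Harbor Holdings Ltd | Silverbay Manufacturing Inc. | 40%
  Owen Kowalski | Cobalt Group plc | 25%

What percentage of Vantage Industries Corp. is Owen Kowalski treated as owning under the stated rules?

By spousal attribution (R2), Owen Kowalski is treated as also owning Jonas Osei's interest in Cobalt Group plc, giving 25% + 75% = 100%.
Chain via Cobalt Group plc → Harbor Holdings Ltd → Silverbay Manufacturing Inc. (R1): 100% × 80% × 40% × 80% = 25.6% of Vantage Industries Corp.

25.6%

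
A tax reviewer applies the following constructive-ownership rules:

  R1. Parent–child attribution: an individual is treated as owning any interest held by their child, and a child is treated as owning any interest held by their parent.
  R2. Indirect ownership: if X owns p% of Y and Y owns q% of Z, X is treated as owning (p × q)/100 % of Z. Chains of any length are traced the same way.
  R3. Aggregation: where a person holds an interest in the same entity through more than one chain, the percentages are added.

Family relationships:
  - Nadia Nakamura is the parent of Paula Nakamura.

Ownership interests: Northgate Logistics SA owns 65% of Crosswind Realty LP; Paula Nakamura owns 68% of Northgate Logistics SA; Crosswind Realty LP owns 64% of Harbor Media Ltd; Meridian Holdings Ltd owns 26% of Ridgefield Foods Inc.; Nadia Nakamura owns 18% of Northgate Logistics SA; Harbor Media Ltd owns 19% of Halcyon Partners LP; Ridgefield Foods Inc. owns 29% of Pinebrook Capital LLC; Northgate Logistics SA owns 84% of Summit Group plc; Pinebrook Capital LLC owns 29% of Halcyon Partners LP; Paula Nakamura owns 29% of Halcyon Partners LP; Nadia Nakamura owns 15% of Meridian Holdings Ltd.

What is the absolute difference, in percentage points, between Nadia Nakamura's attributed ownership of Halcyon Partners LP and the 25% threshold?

11.12543

By parent–child attribution (R1), Nadia Nakamura is treated as also owning Paula Nakamura's interest in Northgate Logistics SA, giving 18% + 68% = 86%.
By parent–child attribution (R1), Nadia Nakamura is treated as owning Paula Nakamura's 29% interest in Halcyon Partners LP.
Chain via Northgate Logistics SA → Crosswind Realty LP → Harbor Media Ltd (R2): 86% × 65% × 64% × 19% = 6.79744% of Halcyon Partners LP.
Chain via Meridian Holdings Ltd → Ridgefield Foods Inc. → Pinebrook Capital LLC (R2): 15% × 26% × 29% × 29% = 0.32799% of Halcyon Partners LP.
Direct interest in Halcyon Partners LP: 29%.
Aggregating (R3): 6.79744% + 0.32799% + 29% = 36.12543%.
36.12543% exceeds the 25% threshold by 11.12543 percentage points.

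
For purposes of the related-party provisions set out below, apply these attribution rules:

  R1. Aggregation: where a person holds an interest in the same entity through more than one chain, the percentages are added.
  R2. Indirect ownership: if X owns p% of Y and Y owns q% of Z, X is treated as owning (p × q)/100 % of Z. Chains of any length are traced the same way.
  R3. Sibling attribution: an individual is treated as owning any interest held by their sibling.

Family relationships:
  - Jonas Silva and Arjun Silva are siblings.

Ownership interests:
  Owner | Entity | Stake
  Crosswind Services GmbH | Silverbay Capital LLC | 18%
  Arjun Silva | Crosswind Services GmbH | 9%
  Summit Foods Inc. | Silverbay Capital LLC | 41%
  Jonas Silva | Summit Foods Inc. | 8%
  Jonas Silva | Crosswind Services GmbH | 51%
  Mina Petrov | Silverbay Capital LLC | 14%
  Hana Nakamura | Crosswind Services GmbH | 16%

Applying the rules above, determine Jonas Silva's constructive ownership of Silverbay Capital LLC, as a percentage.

14.08%

By sibling attribution (R3), Jonas Silva is treated as also owning Arjun Silva's interest in Crosswind Services GmbH, giving 51% + 9% = 60%.
Chain via Crosswind Services GmbH (R2): 60% × 18% = 10.8% of Silverbay Capital LLC.
Chain via Summit Foods Inc. (R2): 8% × 41% = 3.28% of Silverbay Capital LLC.
Aggregating (R1): 10.8% + 3.28% = 14.08%.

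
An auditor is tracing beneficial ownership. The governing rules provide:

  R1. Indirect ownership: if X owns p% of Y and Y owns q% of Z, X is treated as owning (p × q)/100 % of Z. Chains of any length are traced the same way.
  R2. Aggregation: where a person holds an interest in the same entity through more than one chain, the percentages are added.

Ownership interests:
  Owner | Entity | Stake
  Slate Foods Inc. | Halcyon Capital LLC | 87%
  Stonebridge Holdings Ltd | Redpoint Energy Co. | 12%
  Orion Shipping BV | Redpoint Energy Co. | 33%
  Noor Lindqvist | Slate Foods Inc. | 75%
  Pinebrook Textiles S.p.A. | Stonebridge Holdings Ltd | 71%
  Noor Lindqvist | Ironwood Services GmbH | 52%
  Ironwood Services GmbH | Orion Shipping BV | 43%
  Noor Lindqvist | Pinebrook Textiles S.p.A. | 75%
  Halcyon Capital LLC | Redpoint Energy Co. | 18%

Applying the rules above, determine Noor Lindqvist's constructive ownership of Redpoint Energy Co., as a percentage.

25.5138%

Chain via Ironwood Services GmbH → Orion Shipping BV (R1): 52% × 43% × 33% = 7.3788% of Redpoint Energy Co.
Chain via Slate Foods Inc. → Halcyon Capital LLC (R1): 75% × 87% × 18% = 11.745% of Redpoint Energy Co.
Chain via Pinebrook Textiles S.p.A. → Stonebridge Holdings Ltd (R1): 75% × 71% × 12% = 6.39% of Redpoint Energy Co.
Aggregating (R2): 7.3788% + 11.745% + 6.39% = 25.5138%.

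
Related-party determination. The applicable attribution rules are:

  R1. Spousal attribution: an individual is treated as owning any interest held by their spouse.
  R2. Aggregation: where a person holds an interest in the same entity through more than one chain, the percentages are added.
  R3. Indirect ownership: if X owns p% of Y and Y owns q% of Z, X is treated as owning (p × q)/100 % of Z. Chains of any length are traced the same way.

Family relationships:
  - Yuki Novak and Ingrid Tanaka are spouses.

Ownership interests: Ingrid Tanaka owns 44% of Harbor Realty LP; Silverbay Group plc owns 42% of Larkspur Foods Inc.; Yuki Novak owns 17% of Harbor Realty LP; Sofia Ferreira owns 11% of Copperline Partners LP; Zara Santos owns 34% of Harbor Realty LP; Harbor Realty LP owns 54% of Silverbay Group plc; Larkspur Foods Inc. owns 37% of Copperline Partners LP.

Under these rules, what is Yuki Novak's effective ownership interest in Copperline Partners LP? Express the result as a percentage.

By spousal attribution (R1), Yuki Novak is treated as also owning Ingrid Tanaka's interest in Harbor Realty LP, giving 17% + 44% = 61%.
Chain via Harbor Realty LP → Silverbay Group plc → Larkspur Foods Inc. (R3): 61% × 54% × 42% × 37% = 5.118876% of Copperline Partners LP.

5.118876%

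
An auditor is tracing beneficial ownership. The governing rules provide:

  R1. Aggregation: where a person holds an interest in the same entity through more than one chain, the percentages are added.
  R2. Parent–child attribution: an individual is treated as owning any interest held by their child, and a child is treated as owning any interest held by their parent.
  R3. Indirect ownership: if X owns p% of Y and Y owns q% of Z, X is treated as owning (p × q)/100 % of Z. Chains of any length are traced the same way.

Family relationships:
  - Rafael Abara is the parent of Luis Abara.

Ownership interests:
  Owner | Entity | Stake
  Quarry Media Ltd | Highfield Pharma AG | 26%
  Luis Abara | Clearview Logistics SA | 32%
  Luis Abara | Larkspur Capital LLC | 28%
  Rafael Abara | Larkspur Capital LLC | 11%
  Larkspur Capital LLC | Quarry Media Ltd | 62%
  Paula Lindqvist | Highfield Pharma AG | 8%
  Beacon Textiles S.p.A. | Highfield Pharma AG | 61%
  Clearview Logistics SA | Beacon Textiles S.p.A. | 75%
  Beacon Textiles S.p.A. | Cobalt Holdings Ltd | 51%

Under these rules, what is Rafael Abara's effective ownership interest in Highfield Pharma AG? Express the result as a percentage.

By parent–child attribution (R2), Rafael Abara is treated as also owning Luis Abara's interest in Larkspur Capital LLC, giving 11% + 28% = 39%.
By parent–child attribution (R2), Rafael Abara is treated as owning Luis Abara's 32% interest in Clearview Logistics SA.
Chain via Larkspur Capital LLC → Quarry Media Ltd (R3): 39% × 62% × 26% = 6.2868% of Highfield Pharma AG.
Chain via Clearview Logistics SA → Beacon Textiles S.p.A. (R3): 32% × 75% × 61% = 14.64% of Highfield Pharma AG.
Aggregating (R1): 6.2868% + 14.64% = 20.9268%.

20.9268%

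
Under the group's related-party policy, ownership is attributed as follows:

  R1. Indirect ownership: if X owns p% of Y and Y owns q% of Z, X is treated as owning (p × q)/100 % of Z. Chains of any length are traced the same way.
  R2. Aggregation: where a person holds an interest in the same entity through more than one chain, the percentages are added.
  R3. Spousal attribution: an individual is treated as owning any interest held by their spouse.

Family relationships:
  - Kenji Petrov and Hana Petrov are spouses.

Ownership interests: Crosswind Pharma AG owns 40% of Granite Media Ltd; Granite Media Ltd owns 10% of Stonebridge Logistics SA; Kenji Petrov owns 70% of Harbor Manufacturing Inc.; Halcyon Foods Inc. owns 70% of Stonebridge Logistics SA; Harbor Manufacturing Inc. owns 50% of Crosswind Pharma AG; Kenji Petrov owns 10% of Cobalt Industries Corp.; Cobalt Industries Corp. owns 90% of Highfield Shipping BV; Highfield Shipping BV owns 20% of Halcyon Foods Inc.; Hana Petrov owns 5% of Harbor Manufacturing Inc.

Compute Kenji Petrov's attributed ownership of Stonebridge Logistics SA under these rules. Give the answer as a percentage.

By spousal attribution (R3), Kenji Petrov is treated as also owning Hana Petrov's interest in Harbor Manufacturing Inc, giving 70% + 5% = 75%.
Chain via Harbor Manufacturing Inc. → Crosswind Pharma AG → Granite Media Ltd (R1): 75% × 50% × 40% × 10% = 1.5% of Stonebridge Logistics SA.
Chain via Cobalt Industries Corp. → Highfield Shipping BV → Halcyon Foods Inc. (R1): 10% × 90% × 20% × 70% = 1.26% of Stonebridge Logistics SA.
Aggregating (R2): 1.5% + 1.26% = 2.76%.

2.76%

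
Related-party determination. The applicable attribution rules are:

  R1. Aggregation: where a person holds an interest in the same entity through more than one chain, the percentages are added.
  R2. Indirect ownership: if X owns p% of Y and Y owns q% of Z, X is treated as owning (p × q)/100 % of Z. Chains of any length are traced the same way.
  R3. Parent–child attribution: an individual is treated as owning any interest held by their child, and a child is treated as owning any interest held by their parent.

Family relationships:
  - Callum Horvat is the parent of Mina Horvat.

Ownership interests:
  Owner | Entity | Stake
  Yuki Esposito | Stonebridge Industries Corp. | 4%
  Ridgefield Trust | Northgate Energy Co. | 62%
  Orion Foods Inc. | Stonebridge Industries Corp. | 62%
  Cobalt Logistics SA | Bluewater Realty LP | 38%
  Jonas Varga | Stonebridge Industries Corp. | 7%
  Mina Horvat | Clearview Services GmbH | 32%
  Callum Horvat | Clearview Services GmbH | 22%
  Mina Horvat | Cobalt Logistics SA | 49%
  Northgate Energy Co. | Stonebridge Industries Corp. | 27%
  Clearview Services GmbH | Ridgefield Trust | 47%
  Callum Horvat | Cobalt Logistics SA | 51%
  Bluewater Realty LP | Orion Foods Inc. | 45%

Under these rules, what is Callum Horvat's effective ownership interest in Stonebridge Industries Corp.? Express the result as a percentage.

By parent–child attribution (R3), Callum Horvat is treated as also owning Mina Horvat's interest in Cobalt Logistics SA, giving 51% + 49% = 100%.
By parent–child attribution (R3), Callum Horvat is treated as also owning Mina Horvat's interest in Clearview Services GmbH, giving 22% + 32% = 54%.
Chain via Cobalt Logistics SA → Bluewater Realty LP → Orion Foods Inc. (R2): 100% × 38% × 45% × 62% = 10.602% of Stonebridge Industries Corp.
Chain via Clearview Services GmbH → Ridgefield Trust → Northgate Energy Co. (R2): 54% × 47% × 62% × 27% = 4.248612% of Stonebridge Industries Corp.
Aggregating (R1): 10.602% + 4.248612% = 14.850612%.

14.850612%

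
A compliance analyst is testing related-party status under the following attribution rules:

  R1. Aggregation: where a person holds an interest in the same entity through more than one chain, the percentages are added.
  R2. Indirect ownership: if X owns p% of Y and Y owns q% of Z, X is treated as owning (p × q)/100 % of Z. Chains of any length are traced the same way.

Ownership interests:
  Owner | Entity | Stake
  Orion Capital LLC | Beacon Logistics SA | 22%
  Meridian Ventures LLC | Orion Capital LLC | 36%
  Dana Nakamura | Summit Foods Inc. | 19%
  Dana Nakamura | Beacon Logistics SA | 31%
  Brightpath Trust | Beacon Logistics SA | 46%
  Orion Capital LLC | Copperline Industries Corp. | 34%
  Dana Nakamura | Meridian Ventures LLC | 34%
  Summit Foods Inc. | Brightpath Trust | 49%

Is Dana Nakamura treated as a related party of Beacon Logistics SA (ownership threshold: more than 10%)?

Chain via Summit Foods Inc. → Brightpath Trust (R2): 19% × 49% × 46% = 4.2826% of Beacon Logistics SA.
Chain via Meridian Ventures LLC → Orion Capital LLC (R2): 34% × 36% × 22% = 2.6928% of Beacon Logistics SA.
Direct interest in Beacon Logistics SA: 31%.
Aggregating (R1): 4.2826% + 2.6928% + 31% = 37.9754%.
37.9754% exceeds the 10% threshold, so Dana is a related party to Beacon Logistics SA.

Yes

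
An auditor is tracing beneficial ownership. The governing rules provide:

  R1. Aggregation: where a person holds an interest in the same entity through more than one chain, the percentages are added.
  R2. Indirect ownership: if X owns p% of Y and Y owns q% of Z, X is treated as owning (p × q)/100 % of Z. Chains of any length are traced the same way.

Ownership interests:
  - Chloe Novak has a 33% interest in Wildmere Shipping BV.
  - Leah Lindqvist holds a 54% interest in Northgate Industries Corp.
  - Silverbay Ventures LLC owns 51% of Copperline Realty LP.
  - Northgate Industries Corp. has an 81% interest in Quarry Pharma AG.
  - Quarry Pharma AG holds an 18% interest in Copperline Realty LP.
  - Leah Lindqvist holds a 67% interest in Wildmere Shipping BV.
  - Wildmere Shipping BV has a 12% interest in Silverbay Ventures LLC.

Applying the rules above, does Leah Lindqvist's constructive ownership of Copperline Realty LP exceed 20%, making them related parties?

Chain via Northgate Industries Corp. → Quarry Pharma AG (R2): 54% × 81% × 18% = 7.8732% of Copperline Realty LP.
Chain via Wildmere Shipping BV → Silverbay Ventures LLC (R2): 67% × 12% × 51% = 4.1004% of Copperline Realty LP.
Aggregating (R1): 7.8732% + 4.1004% = 11.9736%.
11.9736% does not exceed the 20% threshold, so Leah is not a related party to Copperline Realty LP.

No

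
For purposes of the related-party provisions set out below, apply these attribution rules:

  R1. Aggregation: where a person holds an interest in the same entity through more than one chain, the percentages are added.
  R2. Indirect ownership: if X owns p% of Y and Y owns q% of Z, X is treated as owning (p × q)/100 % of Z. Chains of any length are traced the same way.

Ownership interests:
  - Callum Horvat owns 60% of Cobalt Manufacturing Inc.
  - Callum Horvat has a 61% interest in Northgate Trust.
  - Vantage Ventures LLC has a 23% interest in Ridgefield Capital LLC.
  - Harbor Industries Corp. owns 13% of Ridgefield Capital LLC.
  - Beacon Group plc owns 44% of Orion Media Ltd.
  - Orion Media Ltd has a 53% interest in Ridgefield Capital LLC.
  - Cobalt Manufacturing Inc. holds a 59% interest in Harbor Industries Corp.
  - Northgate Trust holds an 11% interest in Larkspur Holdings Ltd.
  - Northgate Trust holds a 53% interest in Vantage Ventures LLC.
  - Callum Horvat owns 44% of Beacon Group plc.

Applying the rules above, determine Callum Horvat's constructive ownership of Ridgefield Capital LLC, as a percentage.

22.2987%

Chain via Northgate Trust → Vantage Ventures LLC (R2): 61% × 53% × 23% = 7.4359% of Ridgefield Capital LLC.
Chain via Cobalt Manufacturing Inc. → Harbor Industries Corp. (R2): 60% × 59% × 13% = 4.602% of Ridgefield Capital LLC.
Chain via Beacon Group plc → Orion Media Ltd (R2): 44% × 44% × 53% = 10.2608% of Ridgefield Capital LLC.
Aggregating (R1): 7.4359% + 4.602% + 10.2608% = 22.2987%.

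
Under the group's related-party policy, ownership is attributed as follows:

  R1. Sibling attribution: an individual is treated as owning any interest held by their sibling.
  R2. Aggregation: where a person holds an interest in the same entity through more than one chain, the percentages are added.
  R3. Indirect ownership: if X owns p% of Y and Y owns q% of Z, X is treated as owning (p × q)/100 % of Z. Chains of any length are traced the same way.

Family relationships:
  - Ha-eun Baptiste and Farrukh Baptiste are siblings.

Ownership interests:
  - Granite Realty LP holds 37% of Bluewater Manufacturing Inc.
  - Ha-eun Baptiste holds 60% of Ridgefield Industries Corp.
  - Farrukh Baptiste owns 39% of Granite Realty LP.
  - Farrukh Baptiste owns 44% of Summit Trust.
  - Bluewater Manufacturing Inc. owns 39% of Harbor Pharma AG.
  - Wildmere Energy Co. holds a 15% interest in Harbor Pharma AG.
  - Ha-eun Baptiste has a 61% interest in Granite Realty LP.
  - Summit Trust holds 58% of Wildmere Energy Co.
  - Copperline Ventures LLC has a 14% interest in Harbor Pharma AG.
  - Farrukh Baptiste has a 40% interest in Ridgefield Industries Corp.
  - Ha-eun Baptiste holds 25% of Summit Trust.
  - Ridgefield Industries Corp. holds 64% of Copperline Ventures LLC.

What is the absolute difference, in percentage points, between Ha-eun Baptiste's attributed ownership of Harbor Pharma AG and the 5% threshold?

By sibling attribution (R1), Ha-eun Baptiste is treated as also owning Farrukh Baptiste's interest in Ridgefield Industries Corp, giving 60% + 40% = 100%.
By sibling attribution (R1), Ha-eun Baptiste is treated as also owning Farrukh Baptiste's interest in Summit Trust, giving 25% + 44% = 69%.
By sibling attribution (R1), Ha-eun Baptiste is treated as also owning Farrukh Baptiste's interest in Granite Realty LP, giving 61% + 39% = 100%.
Chain via Ridgefield Industries Corp. → Copperline Ventures LLC (R3): 100% × 64% × 14% = 8.96% of Harbor Pharma AG.
Chain via Summit Trust → Wildmere Energy Co. (R3): 69% × 58% × 15% = 6.003% of Harbor Pharma AG.
Chain via Granite Realty LP → Bluewater Manufacturing Inc. (R3): 100% × 37% × 39% = 14.43% of Harbor Pharma AG.
Aggregating (R2): 8.96% + 6.003% + 14.43% = 29.393%.
29.393% exceeds the 5% threshold by 24.393 percentage points.

24.393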